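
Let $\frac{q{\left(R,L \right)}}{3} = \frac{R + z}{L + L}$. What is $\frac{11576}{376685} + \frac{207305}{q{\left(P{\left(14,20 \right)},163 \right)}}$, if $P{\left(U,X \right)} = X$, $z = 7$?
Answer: $\frac{25456911897206}{30511485} \approx 8.3434 \cdot 10^{5}$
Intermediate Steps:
$q{\left(R,L \right)} = \frac{3 \left(7 + R\right)}{2 L}$ ($q{\left(R,L \right)} = 3 \frac{R + 7}{L + L} = 3 \frac{7 + R}{2 L} = \frac{3 \left(7 + R\right)}{2 L}$)
$\frac{11576}{376685} + \frac{207305}{q{\left(P{\left(14,20 \right)},163 \right)}} = \frac{11576}{376685} + \frac{207305}{\frac{3}{2} \cdot \frac{1}{163} \left(7 + 20\right)} = 11576 \cdot \frac{1}{376685} + \frac{207305}{\frac{3}{2} \cdot \frac{1}{163} \cdot 27} = \frac{11576}{376685} + \frac{207305}{\frac{81}{326}} = \frac{11576}{376685} + 207305 \cdot \frac{326}{81} = \frac{11576}{376685} + \frac{67581430}{81} = \frac{25456911897206}{30511485}$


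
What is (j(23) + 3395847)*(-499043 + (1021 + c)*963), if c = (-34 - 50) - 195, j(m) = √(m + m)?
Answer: 731815216041 + 215503*√46 ≈ 7.3182e+11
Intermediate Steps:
j(m) = √2*√m (j(m) = √(2*m) = √2*√m)
c = -279 (c = -84 - 195 = -279)
(j(23) + 3395847)*(-499043 + (1021 + c)*963) = (√2*√23 + 3395847)*(-499043 + (1021 - 279)*963) = (√46 + 3395847)*(-499043 + 742*963) = (3395847 + √46)*(-499043 + 714546) = (3395847 + √46)*215503 = 731815216041 + 215503*√46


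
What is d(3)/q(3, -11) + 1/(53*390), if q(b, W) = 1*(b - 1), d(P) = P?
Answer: 15503/10335 ≈ 1.5000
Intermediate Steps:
q(b, W) = -1 + b (q(b, W) = 1*(-1 + b) = -1 + b)
d(3)/q(3, -11) + 1/(53*390) = 3/(-1 + 3) + 1/(53*390) = 3/2 + (1/53)*(1/390) = 3*(1/2) + 1/20670 = 3/2 + 1/20670 = 15503/10335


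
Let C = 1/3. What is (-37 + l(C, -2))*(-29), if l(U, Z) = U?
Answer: 3190/3 ≈ 1063.3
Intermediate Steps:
C = 1/3 ≈ 0.33333
(-37 + l(C, -2))*(-29) = (-37 + 1/3)*(-29) = -110/3*(-29) = 3190/3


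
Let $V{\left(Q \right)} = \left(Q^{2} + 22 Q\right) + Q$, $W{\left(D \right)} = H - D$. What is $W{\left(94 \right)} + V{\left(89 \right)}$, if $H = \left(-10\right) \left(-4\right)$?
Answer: $9914$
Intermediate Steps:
$H = 40$
$W{\left(D \right)} = 40 - D$
$V{\left(Q \right)} = Q^{2} + 23 Q$
$W{\left(94 \right)} + V{\left(89 \right)} = \left(40 - 94\right) + 89 \left(23 + 89\right) = \left(40 - 94\right) + 89 \cdot 112 = -54 + 9968 = 9914$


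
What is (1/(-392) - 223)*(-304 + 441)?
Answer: -11976129/392 ≈ -30551.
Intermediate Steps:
(1/(-392) - 223)*(-304 + 441) = (-1/392 - 223)*137 = -87417/392*137 = -11976129/392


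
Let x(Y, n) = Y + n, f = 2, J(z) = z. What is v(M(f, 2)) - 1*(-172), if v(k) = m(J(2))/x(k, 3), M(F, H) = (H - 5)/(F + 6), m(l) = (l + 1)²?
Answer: 1228/7 ≈ 175.43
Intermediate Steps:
m(l) = (1 + l)²
M(F, H) = (-5 + H)/(6 + F)
v(k) = 9/(3 + k) (v(k) = (1 + 2)²/(k + 3) = 3²/(3 + k) = 9/(3 + k))
v(M(f, 2)) - 1*(-172) = 9/(3 + (-5 + 2)/(6 + 2)) - 1*(-172) = 9/(3 - 3/8) + 172 = 9/(21/8) + 172 = 9*(8/21) + 172 = 24/7 + 172 = 1228/7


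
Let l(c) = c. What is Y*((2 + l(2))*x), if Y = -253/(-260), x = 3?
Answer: 759/65 ≈ 11.677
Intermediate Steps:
Y = 253/260 (Y = -253*(-1/260) = 253/260 ≈ 0.97308)
Y*((2 + l(2))*x) = 253*((2 + 2)*3)/260 = 253*(4*3)/260 = (253/260)*12 = 759/65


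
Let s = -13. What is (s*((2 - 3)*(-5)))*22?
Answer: -1430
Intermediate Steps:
(s*((2 - 3)*(-5)))*22 = -13*(2 - 3)*(-5)*22 = -(-13)*(-5)*22 = -13*5*22 = -65*22 = -1430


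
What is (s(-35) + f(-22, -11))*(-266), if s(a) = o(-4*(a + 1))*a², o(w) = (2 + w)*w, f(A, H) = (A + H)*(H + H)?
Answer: -6115745916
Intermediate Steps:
f(A, H) = 2*H*(A + H) (f(A, H) = (A + H)*(2*H) = 2*H*(A + H))
o(w) = w*(2 + w)
s(a) = a²*(-4 - 4*a)*(-2 - 4*a) (s(a) = ((-4*(a + 1))*(2 - 4*(a + 1)))*a² = ((-4*(1 + a))*(2 - 4*(1 + a)))*a² = ((-4 - 4*a)*(2 + (-4 - 4*a)))*a² = ((-4 - 4*a)*(-2 - 4*a))*a² = a²*(-4 - 4*a)*(-2 - 4*a))
(s(-35) + f(-22, -11))*(-266) = (8*(-35)²*(1 - 35)*(1 + 2*(-35)) + 2*(-11)*(-22 - 11))*(-266) = (8*1225*(-34)*(1 - 70) + 2*(-11)*(-33))*(-266) = (8*1225*(-34)*(-69) + 726)*(-266) = (22990800 + 726)*(-266) = 22991526*(-266) = -6115745916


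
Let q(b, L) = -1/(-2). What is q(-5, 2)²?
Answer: ¼ ≈ 0.25000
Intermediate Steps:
q(b, L) = ½ (q(b, L) = -1*(-½) = ½)
q(-5, 2)² = (½)² = ¼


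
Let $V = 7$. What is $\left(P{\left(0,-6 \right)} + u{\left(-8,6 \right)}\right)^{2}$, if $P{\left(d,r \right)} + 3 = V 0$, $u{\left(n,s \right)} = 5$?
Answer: $4$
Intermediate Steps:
$P{\left(d,r \right)} = -3$ ($P{\left(d,r \right)} = -3 + 7 \cdot 0 = -3 + 0 = -3$)
$\left(P{\left(0,-6 \right)} + u{\left(-8,6 \right)}\right)^{2} = \left(-3 + 5\right)^{2} = 2^{2} = 4$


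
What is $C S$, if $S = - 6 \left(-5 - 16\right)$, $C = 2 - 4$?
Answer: $-252$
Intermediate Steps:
$C = -2$
$S = 126$ ($S = \left(-6\right) \left(-21\right) = 126$)
$C S = \left(-2\right) 126 = -252$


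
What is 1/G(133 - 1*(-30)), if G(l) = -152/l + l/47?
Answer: 7661/19425 ≈ 0.39439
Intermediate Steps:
G(l) = -152/l + l/47 (G(l) = -152/l + l*(1/47) = -152/l + l/47)
1/G(133 - 1*(-30)) = 1/(-152/(133 - 1*(-30)) + (133 - 1*(-30))/47) = 1/(-152/(133 + 30) + (133 + 30)/47) = 1/(-152/163 + (1/47)*163) = 1/(-152*1/163 + 163/47) = 1/(-152/163 + 163/47) = 1/(19425/7661) = 7661/19425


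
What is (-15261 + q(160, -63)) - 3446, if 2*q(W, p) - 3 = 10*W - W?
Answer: -35971/2 ≈ -17986.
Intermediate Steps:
q(W, p) = 3/2 + 9*W/2 (q(W, p) = 3/2 + (10*W - W)/2 = 3/2 + (9*W)/2 = 3/2 + 9*W/2)
(-15261 + q(160, -63)) - 3446 = (-15261 + (3/2 + (9/2)*160)) - 3446 = (-15261 + (3/2 + 720)) - 3446 = (-15261 + 1443/2) - 3446 = -29079/2 - 3446 = -35971/2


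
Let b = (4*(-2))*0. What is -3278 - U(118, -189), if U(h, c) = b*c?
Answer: -3278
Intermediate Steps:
b = 0 (b = -8*0 = 0)
U(h, c) = 0 (U(h, c) = 0*c = 0)
-3278 - U(118, -189) = -3278 - 1*0 = -3278 + 0 = -3278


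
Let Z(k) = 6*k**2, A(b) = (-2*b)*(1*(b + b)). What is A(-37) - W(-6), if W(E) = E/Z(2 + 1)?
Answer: -49283/9 ≈ -5475.9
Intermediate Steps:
A(b) = -4*b**2 (A(b) = (-2*b)*(1*(2*b)) = (-2*b)*(2*b) = -4*b**2)
W(E) = E/54 (W(E) = E/((6*(2 + 1)**2)) = E/((6*3**2)) = E/((6*9)) = E/54)
A(-37) - W(-6) = -4*(-37)**2 - (-6)/54 = -4*1369 - 1*(-1/9) = -5476 + 1/9 = -49283/9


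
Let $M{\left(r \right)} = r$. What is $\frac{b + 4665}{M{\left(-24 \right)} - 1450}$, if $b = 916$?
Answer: $- \frac{5581}{1474} \approx -3.7863$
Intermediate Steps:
$\frac{b + 4665}{M{\left(-24 \right)} - 1450} = \frac{916 + 4665}{-24 - 1450} = \frac{5581}{-1474} = 5581 \left(- \frac{1}{1474}\right) = - \frac{5581}{1474}$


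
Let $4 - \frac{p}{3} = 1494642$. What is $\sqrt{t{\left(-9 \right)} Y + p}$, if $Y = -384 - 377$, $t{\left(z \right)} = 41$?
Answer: $11 i \sqrt{37315} \approx 2124.9 i$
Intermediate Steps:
$p = -4483914$ ($p = 12 - 4483926 = -4483914$)
$Y = -761$ ($Y = -384 - 377 = -761$)
$\sqrt{t{\left(-9 \right)} Y + p} = \sqrt{41 \left(-761\right) - 4483914} = \sqrt{-31201 - 4483914} = \sqrt{-4515115} = 11 i \sqrt{37315}$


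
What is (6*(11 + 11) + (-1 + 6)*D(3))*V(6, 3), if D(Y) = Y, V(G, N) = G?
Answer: 882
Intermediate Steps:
(6*(11 + 11) + (-1 + 6)*D(3))*V(6, 3) = (6*(11 + 11) + (-1 + 6)*3)*6 = (6*22 + 5*3)*6 = (132 + 15)*6 = 147*6 = 882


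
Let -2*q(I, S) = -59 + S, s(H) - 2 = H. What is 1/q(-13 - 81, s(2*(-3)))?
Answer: 2/63 ≈ 0.031746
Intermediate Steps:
s(H) = 2 + H
q(I, S) = 59/2 - S/2 (q(I, S) = -(-59 + S)/2 = 59/2 - S/2)
1/q(-13 - 81, s(2*(-3))) = 1/(59/2 - (2 + 2*(-3))/2) = 1/(59/2 - (2 - 6)/2) = 1/(59/2 - ½*(-4)) = 1/(59/2 + 2) = 1/(63/2) = 2/63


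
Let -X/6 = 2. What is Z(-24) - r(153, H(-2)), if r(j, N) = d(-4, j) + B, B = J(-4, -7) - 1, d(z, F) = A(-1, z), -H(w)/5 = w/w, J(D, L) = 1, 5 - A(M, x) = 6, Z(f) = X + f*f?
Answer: 565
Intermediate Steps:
X = -12 (X = -6*2 = -12)
Z(f) = -12 + f² (Z(f) = -12 + f*f = -12 + f²)
A(M, x) = -1 (A(M, x) = 5 - 1*6 = 5 - 6 = -1)
H(w) = -5 (H(w) = -5*w/w = -5*1 = -5)
d(z, F) = -1
B = 0 (B = 1 - 1 = 0)
r(j, N) = -1 (r(j, N) = -1 + 0 = -1)
Z(-24) - r(153, H(-2)) = (-12 + (-24)²) - 1*(-1) = (-12 + 576) + 1 = 564 + 1 = 565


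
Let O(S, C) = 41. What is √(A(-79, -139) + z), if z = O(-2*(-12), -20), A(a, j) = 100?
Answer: √141 ≈ 11.874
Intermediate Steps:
z = 41
√(A(-79, -139) + z) = √(100 + 41) = √141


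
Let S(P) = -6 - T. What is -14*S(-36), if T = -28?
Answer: -308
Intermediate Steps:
S(P) = 22 (S(P) = -6 - 1*(-28) = -6 + 28 = 22)
-14*S(-36) = -14*22 = -308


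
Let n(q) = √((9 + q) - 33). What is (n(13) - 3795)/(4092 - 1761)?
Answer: -1265/777 + I*√11/2331 ≈ -1.6281 + 0.0014228*I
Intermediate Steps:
n(q) = √(-24 + q)
(n(13) - 3795)/(4092 - 1761) = (√(-24 + 13) - 3795)/(4092 - 1761) = (√(-11) - 3795)/2331 = (I*√11 - 3795)*(1/2331) = (-3795 + I*√11)*(1/2331) = -1265/777 + I*√11/2331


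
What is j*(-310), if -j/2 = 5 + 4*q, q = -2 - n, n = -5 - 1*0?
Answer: 10540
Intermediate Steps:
n = -5 (n = -5 + 0 = -5)
q = 3 (q = -2 - 1*(-5) = -2 + 5 = 3)
j = -34 (j = -2*(5 + 4*3) = -2*(5 + 12) = -2*17 = -34)
j*(-310) = -34*(-310) = 10540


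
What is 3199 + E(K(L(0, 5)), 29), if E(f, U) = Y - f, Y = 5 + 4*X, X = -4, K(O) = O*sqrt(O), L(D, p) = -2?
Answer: 3188 + 2*I*sqrt(2) ≈ 3188.0 + 2.8284*I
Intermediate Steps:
K(O) = O**(3/2)
Y = -11 (Y = 5 + 4*(-4) = 5 - 16 = -11)
E(f, U) = -11 - f
3199 + E(K(L(0, 5)), 29) = 3199 + (-11 - (-2)**(3/2)) = 3199 + (-11 - (-2)*I*sqrt(2)) = 3199 + (-11 + 2*I*sqrt(2)) = 3188 + 2*I*sqrt(2)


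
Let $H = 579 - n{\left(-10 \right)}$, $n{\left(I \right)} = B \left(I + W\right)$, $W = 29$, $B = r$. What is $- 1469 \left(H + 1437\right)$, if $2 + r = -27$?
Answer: $-3770923$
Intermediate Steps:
$r = -29$ ($r = -2 - 27 = -29$)
$B = -29$
$n{\left(I \right)} = -841 - 29 I$ ($n{\left(I \right)} = - 29 \left(I + 29\right) = - 29 \left(29 + I\right) = -841 - 29 I$)
$H = 1130$ ($H = 579 - \left(-841 - -290\right) = 579 - \left(-841 + 290\right) = 579 - -551 = 579 + 551 = 1130$)
$- 1469 \left(H + 1437\right) = - 1469 \left(1130 + 1437\right) = \left(-1469\right) 2567 = -3770923$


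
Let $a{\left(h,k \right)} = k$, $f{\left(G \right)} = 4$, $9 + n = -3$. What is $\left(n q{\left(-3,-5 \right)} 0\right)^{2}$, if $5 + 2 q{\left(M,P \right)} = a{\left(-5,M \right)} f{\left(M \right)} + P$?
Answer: $0$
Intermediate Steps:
$n = -12$ ($n = -9 - 3 = -12$)
$q{\left(M,P \right)} = - \frac{5}{2} + \frac{P}{2} + 2 M$ ($q{\left(M,P \right)} = - \frac{5}{2} + \frac{M 4 + P}{2} = - \frac{5}{2} + \frac{4 M + P}{2} = - \frac{5}{2} + \frac{P + 4 M}{2} = - \frac{5}{2} + \left(\frac{P}{2} + 2 M\right) = - \frac{5}{2} + \frac{P}{2} + 2 M$)
$\left(n q{\left(-3,-5 \right)} 0\right)^{2} = \left(- 12 \left(- \frac{5}{2} + \frac{1}{2} \left(-5\right) + 2 \left(-3\right)\right) 0\right)^{2} = \left(- 12 \left(- \frac{5}{2} - \frac{5}{2} - 6\right) 0\right)^{2} = \left(\left(-12\right) \left(-11\right) 0\right)^{2} = \left(132 \cdot 0\right)^{2} = 0^{2} = 0$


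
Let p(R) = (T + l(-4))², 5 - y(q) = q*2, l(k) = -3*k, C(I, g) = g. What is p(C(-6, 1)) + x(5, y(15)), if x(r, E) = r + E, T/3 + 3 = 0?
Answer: -11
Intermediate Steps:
T = -9 (T = -9 + 3*0 = -9 + 0 = -9)
y(q) = 5 - 2*q (y(q) = 5 - q*2 = 5 - 2*q)
x(r, E) = E + r
p(R) = 9 (p(R) = (-9 - 3*(-4))² = (-9 + 12)² = 3² = 9)
p(C(-6, 1)) + x(5, y(15)) = 9 + ((5 - 2*15) + 5) = 9 + ((5 - 30) + 5) = 9 + (-25 + 5) = 9 - 20 = -11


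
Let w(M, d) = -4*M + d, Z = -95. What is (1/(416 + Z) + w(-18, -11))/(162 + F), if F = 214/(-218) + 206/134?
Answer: 71503673/190536612 ≈ 0.37528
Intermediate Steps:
w(M, d) = d - 4*M
F = 4058/7303 (F = 214*(-1/218) + 206*(1/134) = -107/109 + 103/67 = 4058/7303 ≈ 0.55566)
(1/(416 + Z) + w(-18, -11))/(162 + F) = (1/(416 - 95) + (-11 - 4*(-18)))/(162 + 4058/7303) = (1/321 + (-11 + 72))/(1187144/7303) = (1/321 + 61)*(7303/1187144) = (19582/321)*(7303/1187144) = 71503673/190536612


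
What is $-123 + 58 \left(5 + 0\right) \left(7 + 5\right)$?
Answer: $3357$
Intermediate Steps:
$-123 + 58 \left(5 + 0\right) \left(7 + 5\right) = -123 + 58 \cdot 5 \cdot 12 = -123 + 58 \cdot 60 = -123 + 3480 = 3357$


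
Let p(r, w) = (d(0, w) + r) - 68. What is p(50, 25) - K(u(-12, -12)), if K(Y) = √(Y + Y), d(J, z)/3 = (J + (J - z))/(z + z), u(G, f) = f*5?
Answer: -39/2 - 2*I*√30 ≈ -19.5 - 10.954*I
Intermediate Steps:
u(G, f) = 5*f
d(J, z) = 3*(-z + 2*J)/(2*z) (d(J, z) = 3*((J + (J - z))/(z + z)) = 3*((-z + 2*J)/((2*z))) = 3*((-z + 2*J)*(1/(2*z))) = 3*((-z + 2*J)/(2*z)) = 3*(-z + 2*J)/(2*z))
K(Y) = √2*√Y (K(Y) = √(2*Y) = √2*√Y)
p(r, w) = -139/2 + r (p(r, w) = ((-3/2 + 3*0/w) + r) - 68 = ((-3/2 + 0) + r) - 68 = (-3/2 + r) - 68 = -139/2 + r)
p(50, 25) - K(u(-12, -12)) = (-139/2 + 50) - √2*√(5*(-12)) = -39/2 - √2*√(-60) = -39/2 - √2*2*I*√15 = -39/2 - 2*I*√30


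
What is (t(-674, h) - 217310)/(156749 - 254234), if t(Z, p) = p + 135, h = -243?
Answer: 217418/97485 ≈ 2.2303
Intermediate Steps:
t(Z, p) = 135 + p
(t(-674, h) - 217310)/(156749 - 254234) = ((135 - 243) - 217310)/(156749 - 254234) = (-108 - 217310)/(-97485) = -217418*(-1/97485) = 217418/97485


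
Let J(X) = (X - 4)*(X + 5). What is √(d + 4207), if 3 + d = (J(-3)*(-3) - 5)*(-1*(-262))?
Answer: √13898 ≈ 117.89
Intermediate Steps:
J(X) = (-4 + X)*(5 + X)
d = 9691 (d = -3 + ((-20 - 3 + (-3)²)*(-3) - 5)*(-1*(-262)) = -3 + ((-20 - 3 + 9)*(-3) - 5)*262 = -3 + (-14*(-3) - 5)*262 = -3 + (42 - 5)*262 = -3 + 37*262 = -3 + 9694 = 9691)
√(d + 4207) = √(9691 + 4207) = √13898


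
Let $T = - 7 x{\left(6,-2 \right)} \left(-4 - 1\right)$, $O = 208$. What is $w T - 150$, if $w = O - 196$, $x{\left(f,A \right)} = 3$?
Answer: $1110$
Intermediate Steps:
$T = 105$ ($T = \left(-7\right) 3 \left(-4 - 1\right) = - 21 \left(-4 - 1\right) = \left(-21\right) \left(-5\right) = 105$)
$w = 12$ ($w = 208 - 196 = 12$)
$w T - 150 = 12 \cdot 105 - 150 = 1260 - 150 = 1110$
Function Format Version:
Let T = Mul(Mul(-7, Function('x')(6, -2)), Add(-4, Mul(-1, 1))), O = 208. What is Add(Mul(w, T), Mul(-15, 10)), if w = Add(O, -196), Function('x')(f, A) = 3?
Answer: 1110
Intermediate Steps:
T = 105 (T = Mul(Mul(-7, 3), Add(-4, Mul(-1, 1))) = Mul(-21, Add(-4, -1)) = Mul(-21, -5) = 105)
w = 12 (w = Add(208, -196) = 12)
Add(Mul(w, T), Mul(-15, 10)) = Add(Mul(12, 105), Mul(-15, 10)) = Add(1260, -150) = 1110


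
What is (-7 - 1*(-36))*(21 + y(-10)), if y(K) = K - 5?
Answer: 174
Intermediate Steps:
y(K) = -5 + K
(-7 - 1*(-36))*(21 + y(-10)) = (-7 - 1*(-36))*(21 + (-5 - 10)) = (-7 + 36)*(21 - 15) = 29*6 = 174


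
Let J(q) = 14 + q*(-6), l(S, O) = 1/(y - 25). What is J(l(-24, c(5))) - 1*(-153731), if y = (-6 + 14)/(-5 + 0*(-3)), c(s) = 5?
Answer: 20448115/133 ≈ 1.5375e+5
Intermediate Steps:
y = -8/5 (y = 8/(-5 + 0) = 8/(-5) = 8*(-⅕) = -8/5 ≈ -1.6000)
l(S, O) = -5/133 (l(S, O) = 1/(-8/5 - 25) = 1/(-133/5) = -5/133)
J(q) = 14 - 6*q
J(l(-24, c(5))) - 1*(-153731) = (14 - 6*(-5/133)) - 1*(-153731) = (14 + 30/133) + 153731 = 1892/133 + 153731 = 20448115/133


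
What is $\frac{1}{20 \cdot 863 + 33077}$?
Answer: $\frac{1}{50337} \approx 1.9866 \cdot 10^{-5}$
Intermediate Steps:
$\frac{1}{20 \cdot 863 + 33077} = \frac{1}{17260 + 33077} = \frac{1}{50337}$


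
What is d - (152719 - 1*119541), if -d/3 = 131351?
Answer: -427231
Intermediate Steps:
d = -394053 (d = -3*131351 = -394053)
d - (152719 - 1*119541) = -394053 - (152719 - 1*119541) = -394053 - (152719 - 119541) = -394053 - 1*33178 = -394053 - 33178 = -427231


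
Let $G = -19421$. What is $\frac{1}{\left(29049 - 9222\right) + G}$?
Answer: $\frac{1}{406} \approx 0.0024631$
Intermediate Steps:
$\frac{1}{\left(29049 - 9222\right) + G} = \frac{1}{\left(29049 - 9222\right) - 19421} = \frac{1}{19827 - 19421} = \frac{1}{406}$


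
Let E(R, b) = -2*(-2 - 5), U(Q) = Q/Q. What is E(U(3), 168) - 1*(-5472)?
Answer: 5486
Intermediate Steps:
U(Q) = 1
E(R, b) = 14 (E(R, b) = -2*(-7) = 14)
E(U(3), 168) - 1*(-5472) = 14 - 1*(-5472) = 14 + 5472 = 5486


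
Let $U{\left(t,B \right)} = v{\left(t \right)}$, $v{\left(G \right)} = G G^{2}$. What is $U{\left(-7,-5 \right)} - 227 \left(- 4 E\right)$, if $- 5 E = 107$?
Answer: $- \frac{98871}{5} \approx -19774.0$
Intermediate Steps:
$E = - \frac{107}{5}$ ($E = \left(- \frac{1}{5}\right) 107 = - \frac{107}{5} \approx -21.4$)
$v{\left(G \right)} = G^{3}$
$U{\left(t,B \right)} = t^{3}$
$U{\left(-7,-5 \right)} - 227 \left(- 4 E\right) = \left(-7\right)^{3} - 227 \left(\left(-4\right) \left(- \frac{107}{5}\right)\right) = -343 - \frac{97156}{5} = - \frac{98871}{5}$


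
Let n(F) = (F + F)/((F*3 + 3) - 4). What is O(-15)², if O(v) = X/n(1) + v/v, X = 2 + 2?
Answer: 25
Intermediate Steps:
n(F) = 2*F/(-1 + 3*F) (n(F) = (2*F)/((3*F + 3) - 4) = (2*F)/((3 + 3*F) - 4) = (2*F)/(-1 + 3*F) = 2*F/(-1 + 3*F))
X = 4
O(v) = 5 (O(v) = 4/((2*1/(-1 + 3*1))) + v/v = 4/((2*1/(-1 + 3))) + 1 = 4/((2*1/2)) + 1 = 4/((2*1*(½))) + 1 = 4/1 + 1 = 4*1 + 1 = 4 + 1 = 5)
O(-15)² = 5² = 25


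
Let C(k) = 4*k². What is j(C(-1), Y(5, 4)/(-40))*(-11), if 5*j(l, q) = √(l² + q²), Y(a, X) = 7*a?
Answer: -11*√1073/40 ≈ -9.0081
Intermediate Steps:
j(l, q) = √(l² + q²)/5
j(C(-1), Y(5, 4)/(-40))*(-11) = (√((4*(-1)²)² + ((7*5)/(-40))²)/5)*(-11) = (√((4*1)² + (35*(-1/40))²)/5)*(-11) = (√(4² + (-7/8)²)/5)*(-11) = (√(16 + 49/64)/5)*(-11) = (√(1073/64)/5)*(-11) = ((√1073/8)/5)*(-11) = (√1073/40)*(-11) = -11*√1073/40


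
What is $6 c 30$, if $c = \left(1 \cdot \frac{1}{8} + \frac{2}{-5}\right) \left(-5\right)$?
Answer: $\frac{495}{2} \approx 247.5$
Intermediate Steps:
$c = \frac{11}{8}$ ($c = \left(1 \cdot \frac{1}{8} + 2 \left(- \frac{1}{5}\right)\right) \left(-5\right) = \left(\frac{1}{8} - \frac{2}{5}\right) \left(-5\right) = \left(- \frac{11}{40}\right) \left(-5\right) = \frac{11}{8} \approx 1.375$)
$6 c 30 = 6 \cdot \frac{11}{8} \cdot 30 = \frac{33}{4} \cdot 30 = \frac{495}{2}$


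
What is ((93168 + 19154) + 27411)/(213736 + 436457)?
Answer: 139733/650193 ≈ 0.21491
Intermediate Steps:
((93168 + 19154) + 27411)/(213736 + 436457) = (112322 + 27411)/650193 = 139733*(1/650193) = 139733/650193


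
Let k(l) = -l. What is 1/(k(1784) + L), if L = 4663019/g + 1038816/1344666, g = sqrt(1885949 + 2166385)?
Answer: 362942914341864425712/444885980782852403108185 + 234203581405889099*sqrt(4052334)/444885980782852403108185 ≈ 0.0018755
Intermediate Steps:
g = sqrt(4052334) ≈ 2013.0
L = 173136/224111 + 4663019*sqrt(4052334)/4052334 (L = 4663019/(sqrt(4052334)) + 1038816/1344666 = 4663019*(sqrt(4052334)/4052334) + 1038816*(1/1344666) = 4663019*sqrt(4052334)/4052334 + 173136/224111 = 173136/224111 + 4663019*sqrt(4052334)/4052334 ≈ 2317.2)
1/(k(1784) + L) = 1/(-1*1784 + (173136/224111 + 4663019*sqrt(4052334)/4052334)) = 1/(-1784 + (173136/224111 + 4663019*sqrt(4052334)/4052334)) = 1/(-399640888/224111 + 4663019*sqrt(4052334)/4052334)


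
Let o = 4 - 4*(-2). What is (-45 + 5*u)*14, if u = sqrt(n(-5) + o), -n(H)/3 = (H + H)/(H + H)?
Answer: -420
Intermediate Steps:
o = 12 (o = 4 + 8 = 12)
n(H) = -3 (n(H) = -3*(H + H)/(H + H) = -3*2*H/(2*H) = -3*2*H*1/(2*H) = -3*1 = -3)
u = 3 (u = sqrt(-3 + 12) = sqrt(9) = 3)
(-45 + 5*u)*14 = (-45 + 5*3)*14 = (-45 + 15)*14 = -30*14 = -420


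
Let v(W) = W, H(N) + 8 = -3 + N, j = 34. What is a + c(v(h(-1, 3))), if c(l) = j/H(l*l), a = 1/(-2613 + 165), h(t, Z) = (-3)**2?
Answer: 41581/85680 ≈ 0.48531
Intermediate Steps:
h(t, Z) = 9
H(N) = -11 + N (H(N) = -8 + (-3 + N) = -11 + N)
a = -1/2448 (a = 1/(-2448) = -1/2448 ≈ -0.00040850)
c(l) = 34/(-11 + l**2) (c(l) = 34/(-11 + l*l) = 34/(-11 + l**2))
a + c(v(h(-1, 3))) = -1/2448 + 34/(-11 + 9**2) = -1/2448 + 34/(-11 + 81) = -1/2448 + 34/70 = -1/2448 + 34*(1/70) = -1/2448 + 17/35 = 41581/85680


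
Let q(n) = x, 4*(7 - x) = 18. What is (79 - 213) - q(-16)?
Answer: -273/2 ≈ -136.50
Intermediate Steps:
x = 5/2 (x = 7 - ¼*18 = 7 - 9/2 = 5/2 ≈ 2.5000)
q(n) = 5/2
(79 - 213) - q(-16) = (79 - 213) - 1*5/2 = -134 - 5/2 = -273/2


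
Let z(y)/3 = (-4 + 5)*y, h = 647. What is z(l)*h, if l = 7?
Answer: 13587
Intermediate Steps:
z(y) = 3*y (z(y) = 3*((-4 + 5)*y) = 3*(1*y) = 3*y)
z(l)*h = (3*7)*647 = 21*647 = 13587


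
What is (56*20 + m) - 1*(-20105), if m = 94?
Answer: 21319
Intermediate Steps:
(56*20 + m) - 1*(-20105) = (56*20 + 94) - 1*(-20105) = (1120 + 94) + 20105 = 1214 + 20105 = 21319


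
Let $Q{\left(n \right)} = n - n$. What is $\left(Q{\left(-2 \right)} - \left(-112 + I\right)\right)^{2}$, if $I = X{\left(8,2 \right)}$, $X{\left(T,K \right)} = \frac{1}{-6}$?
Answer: $\frac{452929}{36} \approx 12581.0$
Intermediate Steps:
$X{\left(T,K \right)} = - \frac{1}{6}$
$Q{\left(n \right)} = 0$
$I = - \frac{1}{6} \approx -0.16667$
$\left(Q{\left(-2 \right)} - \left(-112 + I\right)\right)^{2} = \left(0 + \left(112 - - \frac{1}{6}\right)\right)^{2} = \left(0 + \left(112 + \frac{1}{6}\right)\right)^{2} = \left(0 + \frac{673}{6}\right)^{2} = \left(\frac{673}{6}\right)^{2} = \frac{452929}{36}$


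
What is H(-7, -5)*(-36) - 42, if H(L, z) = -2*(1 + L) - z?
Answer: -654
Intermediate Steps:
H(L, z) = -2 - z - 2*L (H(L, z) = (-2 - 2*L) - z = -2 - z - 2*L)
H(-7, -5)*(-36) - 42 = (-2 - 1*(-5) - 2*(-7))*(-36) - 42 = (-2 + 5 + 14)*(-36) - 42 = 17*(-36) - 42 = -612 - 42 = -654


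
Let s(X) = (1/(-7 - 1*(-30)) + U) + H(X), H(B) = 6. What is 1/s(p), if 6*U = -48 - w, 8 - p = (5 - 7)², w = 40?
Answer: -69/595 ≈ -0.11597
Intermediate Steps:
p = 4 (p = 8 - (5 - 7)² = 8 - 1*(-2)² = 8 - 1*4 = 8 - 4 = 4)
U = -44/3 (U = (-48 - 1*40)/6 = (-48 - 40)/6 = (⅙)*(-88) = -44/3 ≈ -14.667)
s(X) = -595/69 (s(X) = (1/(-7 - 1*(-30)) - 44/3) + 6 = (1/(-7 + 30) - 44/3) + 6 = (1/23 - 44/3) + 6 = -1009/69 + 6 = -595/69)
1/s(p) = 1/(-595/69) = -69/595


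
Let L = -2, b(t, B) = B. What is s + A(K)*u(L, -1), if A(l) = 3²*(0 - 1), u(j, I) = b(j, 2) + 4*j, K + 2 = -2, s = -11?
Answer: 43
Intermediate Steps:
K = -4 (K = -2 - 2 = -4)
u(j, I) = 2 + 4*j
A(l) = -9 (A(l) = 9*(-1) = -9)
s + A(K)*u(L, -1) = -11 - 9*(2 + 4*(-2)) = -11 - 9*(2 - 8) = -11 - 9*(-6) = -11 + 54 = 43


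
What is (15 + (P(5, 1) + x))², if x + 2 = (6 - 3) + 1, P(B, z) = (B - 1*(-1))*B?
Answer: 2209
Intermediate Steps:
P(B, z) = B*(1 + B) (P(B, z) = (B + 1)*B = (1 + B)*B = B*(1 + B))
x = 2 (x = -2 + ((6 - 3) + 1) = -2 + (3 + 1) = -2 + 4 = 2)
(15 + (P(5, 1) + x))² = (15 + (5*(1 + 5) + 2))² = (15 + (5*6 + 2))² = (15 + (30 + 2))² = (15 + 32)² = 47² = 2209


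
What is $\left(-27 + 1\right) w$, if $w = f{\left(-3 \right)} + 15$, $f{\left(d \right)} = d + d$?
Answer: $-234$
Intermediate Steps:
$f{\left(d \right)} = 2 d$
$w = 9$ ($w = 2 \left(-3\right) + 15 = -6 + 15 = 9$)
$\left(-27 + 1\right) w = \left(-27 + 1\right) 9 = \left(-26\right) 9 = -234$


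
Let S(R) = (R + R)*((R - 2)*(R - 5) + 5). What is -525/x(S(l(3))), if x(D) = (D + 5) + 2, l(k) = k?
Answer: -21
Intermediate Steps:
S(R) = 2*R*(5 + (-5 + R)*(-2 + R)) (S(R) = (2*R)*((-2 + R)*(-5 + R) + 5) = (2*R)*((-5 + R)*(-2 + R) + 5) = (2*R)*(5 + (-5 + R)*(-2 + R)) = 2*R*(5 + (-5 + R)*(-2 + R)))
x(D) = 7 + D (x(D) = (5 + D) + 2 = 7 + D)
-525/x(S(l(3))) = -525/(7 + 2*3*(15 + 3² - 7*3)) = -525/(7 + 2*3*(15 + 9 - 21)) = -525/(7 + 2*3*3) = -525/(7 + 18) = -525/25 = -525*1/25 = -21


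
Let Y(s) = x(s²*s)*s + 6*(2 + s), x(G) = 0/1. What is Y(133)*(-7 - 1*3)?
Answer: -8100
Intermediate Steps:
x(G) = 0 (x(G) = 0*1 = 0)
Y(s) = 12 + 6*s (Y(s) = 0*s + 6*(2 + s) = 0 + (12 + 6*s) = 12 + 6*s)
Y(133)*(-7 - 1*3) = (12 + 6*133)*(-7 - 1*3) = (12 + 798)*(-7 - 3) = 810*(-10) = -8100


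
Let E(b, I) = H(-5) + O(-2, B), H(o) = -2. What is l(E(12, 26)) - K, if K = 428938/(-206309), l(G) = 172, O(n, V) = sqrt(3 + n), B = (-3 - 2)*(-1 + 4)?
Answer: 35914086/206309 ≈ 174.08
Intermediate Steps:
B = -15 (B = -5*3 = -15)
E(b, I) = -1 (E(b, I) = -2 + sqrt(3 - 2) = -2 + sqrt(1) = -2 + 1 = -1)
K = -428938/206309 (K = 428938*(-1/206309) = -428938/206309 ≈ -2.0791)
l(E(12, 26)) - K = 172 - 1*(-428938/206309) = 172 + 428938/206309 = 35914086/206309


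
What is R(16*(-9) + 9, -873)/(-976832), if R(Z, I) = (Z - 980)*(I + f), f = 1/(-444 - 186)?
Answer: -122647993/123080832 ≈ -0.99648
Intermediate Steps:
f = -1/630 (f = 1/(-630) = -1/630 ≈ -0.0015873)
R(Z, I) = (-980 + Z)*(-1/630 + I) (R(Z, I) = (Z - 980)*(I - 1/630) = (-980 + Z)*(-1/630 + I))
R(16*(-9) + 9, -873)/(-976832) = (14/9 - 980*(-873) - (16*(-9) + 9)/630 - 873*(16*(-9) + 9))/(-976832) = (14/9 + 855540 - (-144 + 9)/630 - 873*(-144 + 9))*(-1/976832) = (14/9 + 855540 - 1/630*(-135) - 873*(-135))*(-1/976832) = (14/9 + 855540 + 3/14 + 117855)*(-1/976832) = (122647993/126)*(-1/976832) = -122647993/123080832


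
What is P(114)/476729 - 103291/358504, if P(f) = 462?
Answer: -4461471481/15537204856 ≈ -0.28715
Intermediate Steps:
P(114)/476729 - 103291/358504 = 462/476729 - 103291/358504 = 462*(1/476729) - 103291*1/358504 = 42/43339 - 103291/358504 = -4461471481/15537204856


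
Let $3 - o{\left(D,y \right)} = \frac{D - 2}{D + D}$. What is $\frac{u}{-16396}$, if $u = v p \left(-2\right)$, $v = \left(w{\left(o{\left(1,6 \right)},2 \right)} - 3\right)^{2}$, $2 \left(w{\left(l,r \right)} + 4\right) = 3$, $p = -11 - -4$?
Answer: $- \frac{847}{32792} \approx -0.025829$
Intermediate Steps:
$p = -7$ ($p = -11 + 4 = -7$)
$o{\left(D,y \right)} = 3 - \frac{-2 + D}{2 D}$ ($o{\left(D,y \right)} = 3 - \frac{D - 2}{D + D} = 3 - \frac{-2 + D}{2 D}$)
$w{\left(l,r \right)} = - \frac{5}{2}$ ($w{\left(l,r \right)} = -4 + \frac{1}{2} \cdot 3 = -4 + \frac{3}{2} = - \frac{5}{2}$)
$v = \frac{121}{4}$ ($v = \left(- \frac{5}{2} - 3\right)^{2} = \left(- \frac{11}{2}\right)^{2} = \frac{121}{4} \approx 30.25$)
$u = \frac{847}{2}$ ($u = \frac{121}{4} \left(-7\right) \left(-2\right) = \left(- \frac{847}{4}\right) \left(-2\right) = \frac{847}{2} \approx 423.5$)
$\frac{u}{-16396} = \frac{847}{2 \left(-16396\right)} = \frac{847}{2} \left(- \frac{1}{16396}\right) = - \frac{847}{32792}$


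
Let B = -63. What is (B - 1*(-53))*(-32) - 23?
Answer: 297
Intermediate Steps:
(B - 1*(-53))*(-32) - 23 = (-63 - 1*(-53))*(-32) - 23 = (-63 + 53)*(-32) - 23 = -10*(-32) - 23 = 320 - 23 = 297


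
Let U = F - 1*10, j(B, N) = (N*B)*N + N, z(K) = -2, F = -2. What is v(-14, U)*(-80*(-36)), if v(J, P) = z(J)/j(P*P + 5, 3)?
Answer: -30/7 ≈ -4.2857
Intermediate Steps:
j(B, N) = N + B*N² (j(B, N) = (B*N)*N + N = B*N² + N = N + B*N²)
U = -12 (U = -2 - 1*10 = -2 - 10 = -12)
v(J, P) = -2/(48 + 9*P²) (v(J, P) = -2*1/(3*(1 + (P*P + 5)*3)) = -2*1/(3*(1 + (P² + 5)*3)) = -2*1/(3*(1 + (5 + P²)*3)) = -2*1/(3*(1 + (15 + 3*P²))) = -2*1/(3*(16 + 3*P²)) = -2/(48 + 9*P²))
v(-14, U)*(-80*(-36)) = (-2/(48 + 9*(-12)²))*(-80*(-36)) = -2/(48 + 9*144)*2880 = -2/(48 + 1296)*2880 = -2/1344*2880 = -2*1/1344*2880 = -1/672*2880 = -30/7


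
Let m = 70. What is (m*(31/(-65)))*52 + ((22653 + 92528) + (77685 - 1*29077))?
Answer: 162053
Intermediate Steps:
(m*(31/(-65)))*52 + ((22653 + 92528) + (77685 - 1*29077)) = (70*(31/(-65)))*52 + ((22653 + 92528) + (77685 - 1*29077)) = (70*(31*(-1/65)))*52 + (115181 + (77685 - 29077)) = (70*(-31/65))*52 + (115181 + 48608) = -434/13*52 + 163789 = -1736 + 163789 = 162053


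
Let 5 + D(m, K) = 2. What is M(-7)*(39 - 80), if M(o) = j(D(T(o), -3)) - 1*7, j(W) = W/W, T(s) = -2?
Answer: 246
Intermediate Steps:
D(m, K) = -3 (D(m, K) = -5 + 2 = -3)
j(W) = 1
M(o) = -6 (M(o) = 1 - 1*7 = 1 - 7 = -6)
M(-7)*(39 - 80) = -6*(39 - 80) = -6*(-41) = 246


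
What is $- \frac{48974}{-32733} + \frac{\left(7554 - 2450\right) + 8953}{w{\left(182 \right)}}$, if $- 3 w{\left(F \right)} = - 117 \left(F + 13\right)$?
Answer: $\frac{30836113}{9219795} \approx 3.3446$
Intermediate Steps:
$w{\left(F \right)} = 507 + 39 F$ ($w{\left(F \right)} = - \frac{\left(-117\right) \left(F + 13\right)}{3} = - \frac{\left(-117\right) \left(13 + F\right)}{3} = - \frac{-1521 - 117 F}{3} = 507 + 39 F$)
$- \frac{48974}{-32733} + \frac{\left(7554 - 2450\right) + 8953}{w{\left(182 \right)}} = - \frac{48974}{-32733} + \frac{\left(7554 - 2450\right) + 8953}{507 + 39 \cdot 182} = \left(-48974\right) \left(- \frac{1}{32733}\right) + \frac{5104 + 8953}{507 + 7098} = \frac{48974}{32733} + \frac{14057}{7605} = \frac{30836113}{9219795}$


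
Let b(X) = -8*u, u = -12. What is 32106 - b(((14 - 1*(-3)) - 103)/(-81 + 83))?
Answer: 32010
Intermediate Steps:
b(X) = 96 (b(X) = -8*(-12) = 96)
32106 - b(((14 - 1*(-3)) - 103)/(-81 + 83)) = 32106 - 1*96 = 32106 - 96 = 32010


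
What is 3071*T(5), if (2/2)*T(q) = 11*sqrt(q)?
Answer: 33781*sqrt(5) ≈ 75537.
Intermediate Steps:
T(q) = 11*sqrt(q)
3071*T(5) = 3071*(11*sqrt(5)) = 33781*sqrt(5)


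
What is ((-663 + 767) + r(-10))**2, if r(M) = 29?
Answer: 17689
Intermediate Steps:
((-663 + 767) + r(-10))**2 = ((-663 + 767) + 29)**2 = (104 + 29)**2 = 133**2 = 17689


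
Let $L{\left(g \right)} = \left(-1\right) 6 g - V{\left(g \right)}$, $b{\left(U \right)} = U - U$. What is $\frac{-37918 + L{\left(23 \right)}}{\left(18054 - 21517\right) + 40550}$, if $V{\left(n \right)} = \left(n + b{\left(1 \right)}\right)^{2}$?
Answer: $- \frac{38585}{37087} \approx -1.0404$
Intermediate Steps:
$b{\left(U \right)} = 0$
$V{\left(n \right)} = n^{2}$ ($V{\left(n \right)} = \left(n + 0\right)^{2} = n^{2}$)
$L{\left(g \right)} = - g^{2} - 6 g$ ($L{\left(g \right)} = \left(-1\right) 6 g - g^{2} = - 6 g - g^{2} = - g^{2} - 6 g$)
$\frac{-37918 + L{\left(23 \right)}}{\left(18054 - 21517\right) + 40550} = \frac{-37918 + 23 \left(-6 - 23\right)}{\left(18054 - 21517\right) + 40550} = \frac{-37918 + 23 \left(-29\right)}{-3463 + 40550} = \frac{-37918 - 667}{37087} = \left(-38585\right) \frac{1}{37087} = - \frac{38585}{37087}$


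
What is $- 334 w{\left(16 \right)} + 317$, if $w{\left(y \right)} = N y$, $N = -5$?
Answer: $27037$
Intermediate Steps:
$w{\left(y \right)} = - 5 y$
$- 334 w{\left(16 \right)} + 317 = - 334 \left(\left(-5\right) 16\right) + 317 = \left(-334\right) \left(-80\right) + 317 = 26720 + 317 = 27037$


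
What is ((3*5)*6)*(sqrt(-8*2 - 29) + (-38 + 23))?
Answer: -1350 + 270*I*sqrt(5) ≈ -1350.0 + 603.74*I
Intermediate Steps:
((3*5)*6)*(sqrt(-8*2 - 29) + (-38 + 23)) = (15*6)*(sqrt(-16 - 29) - 15) = 90*(sqrt(-45) - 15) = 90*(3*I*sqrt(5) - 15) = 90*(-15 + 3*I*sqrt(5)) = -1350 + 270*I*sqrt(5)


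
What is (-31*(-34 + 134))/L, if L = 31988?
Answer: -775/7997 ≈ -0.096911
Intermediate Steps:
(-31*(-34 + 134))/L = -31*(-34 + 134)/31988 = -31*100*(1/31988) = -3100*1/31988 = -775/7997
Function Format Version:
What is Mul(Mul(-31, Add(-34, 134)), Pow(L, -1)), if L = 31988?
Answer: Rational(-775, 7997) ≈ -0.096911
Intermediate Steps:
Mul(Mul(-31, Add(-34, 134)), Pow(L, -1)) = Mul(Mul(-31, Add(-34, 134)), Pow(31988, -1)) = Mul(Mul(-31, 100), Rational(1, 31988)) = Mul(-3100, Rational(1, 31988)) = Rational(-775, 7997)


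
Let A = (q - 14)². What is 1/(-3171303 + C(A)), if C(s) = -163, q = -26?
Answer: -1/3171466 ≈ -3.1531e-7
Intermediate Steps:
A = 1600 (A = (-26 - 14)² = (-40)² = 1600)
1/(-3171303 + C(A)) = 1/(-3171303 - 163) = 1/(-3171466) = -1/3171466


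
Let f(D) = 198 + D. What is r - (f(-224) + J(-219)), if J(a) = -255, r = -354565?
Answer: -354284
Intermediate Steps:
r - (f(-224) + J(-219)) = -354565 - ((198 - 224) - 255) = -354565 - (-26 - 255) = -354565 - 1*(-281) = -354565 + 281 = -354284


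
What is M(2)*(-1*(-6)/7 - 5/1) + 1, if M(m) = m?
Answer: -51/7 ≈ -7.2857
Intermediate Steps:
M(2)*(-1*(-6)/7 - 5/1) + 1 = 2*(-1*(-6)/7 - 5/1) + 1 = 2*(6*(⅐) - 5*1) + 1 = 2*(6/7 - 5) + 1 = 2*(-29/7) + 1 = -58/7 + 1 = -51/7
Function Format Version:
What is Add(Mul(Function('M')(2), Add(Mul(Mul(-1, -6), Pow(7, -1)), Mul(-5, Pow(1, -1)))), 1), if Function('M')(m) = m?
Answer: Rational(-51, 7) ≈ -7.2857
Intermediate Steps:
Add(Mul(Function('M')(2), Add(Mul(Mul(-1, -6), Pow(7, -1)), Mul(-5, Pow(1, -1)))), 1) = Add(Mul(2, Add(Mul(Mul(-1, -6), Pow(7, -1)), Mul(-5, Pow(1, -1)))), 1) = Add(Mul(2, Add(Mul(6, Rational(1, 7)), Mul(-5, 1))), 1) = Add(Mul(2, Add(Rational(6, 7), -5)), 1) = Add(Mul(2, Rational(-29, 7)), 1) = Add(Rational(-58, 7), 1) = Rational(-51, 7)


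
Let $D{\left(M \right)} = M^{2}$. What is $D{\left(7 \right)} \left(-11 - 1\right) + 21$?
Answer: $-567$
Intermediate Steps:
$D{\left(7 \right)} \left(-11 - 1\right) + 21 = 7^{2} \left(-11 - 1\right) + 21 = 49 \left(-11 - 1\right) + 21 = 49 \left(-12\right) + 21 = -588 + 21 = -567$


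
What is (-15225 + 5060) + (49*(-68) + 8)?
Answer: -13489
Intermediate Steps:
(-15225 + 5060) + (49*(-68) + 8) = -10165 + (-3332 + 8) = -10165 - 3324 = -13489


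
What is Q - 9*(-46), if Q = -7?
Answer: 407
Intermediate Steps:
Q - 9*(-46) = -7 - 9*(-46) = -7 + 414 = 407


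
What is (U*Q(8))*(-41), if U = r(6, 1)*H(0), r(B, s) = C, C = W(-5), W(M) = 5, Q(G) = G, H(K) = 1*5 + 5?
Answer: -16400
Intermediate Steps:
H(K) = 10 (H(K) = 5 + 5 = 10)
C = 5
r(B, s) = 5
U = 50 (U = 5*10 = 50)
(U*Q(8))*(-41) = (50*8)*(-41) = 400*(-41) = -16400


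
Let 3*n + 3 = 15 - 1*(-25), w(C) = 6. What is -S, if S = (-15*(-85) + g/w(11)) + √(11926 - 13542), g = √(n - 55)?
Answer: -1275 - 4*I*√101 - 4*I*√6/9 ≈ -1275.0 - 41.288*I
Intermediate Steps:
n = 37/3 (n = -1 + (15 - 1*(-25))/3 = -1 + (15 + 25)/3 = -1 + (⅓)*40 = -1 + 40/3 = 37/3 ≈ 12.333)
g = 8*I*√6/3 (g = √(37/3 - 55) = √(-128/3) = 8*I*√6/3 ≈ 6.532*I)
S = 1275 + 4*I*√101 + 4*I*√6/9 (S = (-15*(-85) + (8*I*√6/3)/6) + √(11926 - 13542) = (1275 + (8*I*√6/3)*(⅙)) + √(-1616) = (1275 + 4*I*√6/9) + 4*I*√101 = 1275 + 4*I*√101 + 4*I*√6/9 ≈ 1275.0 + 41.288*I)
-S = -(1275 + 4*I*√101 + 4*I*√6/9) = -1275 - 4*I*√101 - 4*I*√6/9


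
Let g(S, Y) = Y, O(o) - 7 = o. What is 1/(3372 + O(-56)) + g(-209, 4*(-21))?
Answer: -279131/3323 ≈ -84.000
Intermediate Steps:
O(o) = 7 + o
1/(3372 + O(-56)) + g(-209, 4*(-21)) = 1/(3372 + (7 - 56)) + 4*(-21) = 1/(3372 - 49) - 84 = 1/3323 - 84 = -279131/3323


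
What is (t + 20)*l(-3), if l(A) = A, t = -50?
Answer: 90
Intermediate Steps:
(t + 20)*l(-3) = (-50 + 20)*(-3) = -30*(-3) = 90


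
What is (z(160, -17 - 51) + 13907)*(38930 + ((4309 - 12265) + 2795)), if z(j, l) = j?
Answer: 475028523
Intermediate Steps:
(z(160, -17 - 51) + 13907)*(38930 + ((4309 - 12265) + 2795)) = (160 + 13907)*(38930 + ((4309 - 12265) + 2795)) = 14067*(38930 + (-7956 + 2795)) = 14067*(38930 - 5161) = 14067*33769 = 475028523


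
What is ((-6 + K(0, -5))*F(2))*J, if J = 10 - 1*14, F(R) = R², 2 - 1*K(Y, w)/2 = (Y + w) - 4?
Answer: -256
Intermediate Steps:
K(Y, w) = 12 - 2*Y - 2*w (K(Y, w) = 4 - 2*((Y + w) - 4) = 4 - 2*(-4 + Y + w) = 4 + (8 - 2*Y - 2*w) = 12 - 2*Y - 2*w)
J = -4 (J = 10 - 14 = -4)
((-6 + K(0, -5))*F(2))*J = ((-6 + (12 - 2*0 - 2*(-5)))*2²)*(-4) = ((-6 + (12 + 0 + 10))*4)*(-4) = ((-6 + 22)*4)*(-4) = (16*4)*(-4) = 64*(-4) = -256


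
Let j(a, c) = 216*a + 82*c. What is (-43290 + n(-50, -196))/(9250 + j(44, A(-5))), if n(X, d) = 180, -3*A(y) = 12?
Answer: -7185/3071 ≈ -2.3396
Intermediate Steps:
A(y) = -4 (A(y) = -⅓*12 = -4)
j(a, c) = 82*c + 216*a
(-43290 + n(-50, -196))/(9250 + j(44, A(-5))) = (-43290 + 180)/(9250 + (82*(-4) + 216*44)) = -43110/(9250 + (-328 + 9504)) = -43110/(9250 + 9176) = -43110/18426 = -43110*1/18426 = -7185/3071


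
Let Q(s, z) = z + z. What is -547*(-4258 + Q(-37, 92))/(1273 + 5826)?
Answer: 2228478/7099 ≈ 313.91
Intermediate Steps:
Q(s, z) = 2*z
-547*(-4258 + Q(-37, 92))/(1273 + 5826) = -547*(-4258 + 2*92)/(1273 + 5826) = -547*(-4258 + 184)/7099 = -(-2228478)/7099 = -547*(-4074/7099) = 2228478/7099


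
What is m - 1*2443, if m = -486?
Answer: -2929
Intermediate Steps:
m - 1*2443 = -486 - 1*2443 = -486 - 2443 = -2929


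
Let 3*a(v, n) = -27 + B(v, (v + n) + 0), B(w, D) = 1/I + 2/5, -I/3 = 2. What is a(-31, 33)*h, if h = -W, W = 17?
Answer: 13651/90 ≈ 151.68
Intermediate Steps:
I = -6 (I = -3*2 = -6)
B(w, D) = 7/30 (B(w, D) = 1/(-6) + 2/5 = 1*(-1/6) + 2*(1/5) = -1/6 + 2/5 = 7/30)
a(v, n) = -803/90 (a(v, n) = (-27 + 7/30)/3 = (1/3)*(-803/30) = -803/90)
h = -17 (h = -1*17 = -17)
a(-31, 33)*h = -803/90*(-17) = 13651/90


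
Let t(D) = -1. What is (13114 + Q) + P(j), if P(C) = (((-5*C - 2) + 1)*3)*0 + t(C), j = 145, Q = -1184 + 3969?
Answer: 15898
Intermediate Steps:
Q = 2785
P(C) = -1 (P(C) = (((-5*C - 2) + 1)*3)*0 - 1 = (((-2 - 5*C) + 1)*3)*0 - 1 = ((-1 - 5*C)*3)*0 - 1 = (-3 - 15*C)*0 - 1 = 0 - 1 = -1)
(13114 + Q) + P(j) = (13114 + 2785) - 1 = 15899 - 1 = 15898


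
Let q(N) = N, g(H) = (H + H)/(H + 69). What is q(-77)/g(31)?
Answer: -3850/31 ≈ -124.19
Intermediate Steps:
g(H) = 2*H/(69 + H) (g(H) = (2*H)/(69 + H) = 2*H/(69 + H))
q(-77)/g(31) = -77/(2*31/(69 + 31)) = -77/(2*31/100) = -77/(2*31*(1/100)) = -77/31/50 = -77*50/31 = -3850/31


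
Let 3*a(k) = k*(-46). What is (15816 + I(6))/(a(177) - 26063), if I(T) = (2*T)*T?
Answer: -15888/28777 ≈ -0.55211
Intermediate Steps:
a(k) = -46*k/3 (a(k) = (k*(-46))/3 = (-46*k)/3 = -46*k/3)
I(T) = 2*T**2
(15816 + I(6))/(a(177) - 26063) = (15816 + 2*6**2)/(-46/3*177 - 26063) = (15816 + 2*36)/(-2714 - 26063) = (15816 + 72)/(-28777) = 15888*(-1/28777) = -15888/28777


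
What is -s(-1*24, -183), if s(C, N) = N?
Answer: 183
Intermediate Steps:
-s(-1*24, -183) = -1*(-183) = 183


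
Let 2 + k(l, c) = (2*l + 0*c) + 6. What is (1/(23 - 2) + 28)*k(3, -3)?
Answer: 5890/21 ≈ 280.48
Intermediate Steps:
k(l, c) = 4 + 2*l (k(l, c) = -2 + ((2*l + 0*c) + 6) = -2 + ((2*l + 0) + 6) = -2 + (2*l + 6) = -2 + (6 + 2*l) = 4 + 2*l)
(1/(23 - 2) + 28)*k(3, -3) = (1/(23 - 2) + 28)*(4 + 2*3) = (1/21 + 28)*(4 + 6) = (1/21 + 28)*10 = (589/21)*10 = 5890/21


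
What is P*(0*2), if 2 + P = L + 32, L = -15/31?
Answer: 0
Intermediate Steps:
L = -15/31 (L = -15*1/31 = -15/31 ≈ -0.48387)
P = 915/31 (P = -2 + (-15/31 + 32) = -2 + 977/31 = 915/31 ≈ 29.516)
P*(0*2) = 915*(0*2)/31 = (915/31)*0 = 0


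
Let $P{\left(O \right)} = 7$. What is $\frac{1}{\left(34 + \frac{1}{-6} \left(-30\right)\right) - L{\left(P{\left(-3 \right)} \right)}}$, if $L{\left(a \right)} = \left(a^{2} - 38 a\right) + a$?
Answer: $\frac{1}{249} \approx 0.0040161$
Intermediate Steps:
$L{\left(a \right)} = a^{2} - 37 a$
$\frac{1}{\left(34 + \frac{1}{-6} \left(-30\right)\right) - L{\left(P{\left(-3 \right)} \right)}} = \frac{1}{\left(34 + \frac{1}{-6} \left(-30\right)\right) - 7 \left(-37 + 7\right)} = \frac{1}{\left(34 - -5\right) - 7 \left(-30\right)} = \frac{1}{\left(34 + 5\right) - -210} = \frac{1}{39 + 210} = \frac{1}{249}$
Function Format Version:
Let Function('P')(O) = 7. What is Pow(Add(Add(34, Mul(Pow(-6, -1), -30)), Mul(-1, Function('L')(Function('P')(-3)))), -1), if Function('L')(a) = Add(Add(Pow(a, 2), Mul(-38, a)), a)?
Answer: Rational(1, 249) ≈ 0.0040161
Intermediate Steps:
Function('L')(a) = Add(Pow(a, 2), Mul(-37, a))
Pow(Add(Add(34, Mul(Pow(-6, -1), -30)), Mul(-1, Function('L')(Function('P')(-3)))), -1) = Pow(Add(Add(34, Mul(Pow(-6, -1), -30)), Mul(-1, Mul(7, Add(-37, 7)))), -1) = Pow(Add(Add(34, Mul(Rational(-1, 6), -30)), Mul(-1, Mul(7, -30))), -1) = Pow(Add(Add(34, 5), Mul(-1, -210)), -1) = Pow(Add(39, 210), -1) = Pow(249, -1) = Rational(1, 249)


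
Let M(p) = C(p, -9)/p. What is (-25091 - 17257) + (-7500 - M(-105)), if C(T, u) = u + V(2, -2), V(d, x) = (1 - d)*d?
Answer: -5234051/105 ≈ -49848.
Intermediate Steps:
V(d, x) = d*(1 - d)
C(T, u) = -2 + u (C(T, u) = u + 2*(1 - 1*2) = u + 2*(1 - 2) = u + 2*(-1) = u - 2 = -2 + u)
M(p) = -11/p (M(p) = (-2 - 9)/p = -11/p)
(-25091 - 17257) + (-7500 - M(-105)) = (-25091 - 17257) + (-7500 - (-11)/(-105)) = -42348 + (-7500 - (-11)*(-1)/105) = -42348 + (-7500 - 1*11/105) = -42348 + (-7500 - 11/105) = -42348 - 787511/105 = -5234051/105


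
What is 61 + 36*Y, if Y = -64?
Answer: -2243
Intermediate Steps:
61 + 36*Y = 61 + 36*(-64) = 61 - 2304 = -2243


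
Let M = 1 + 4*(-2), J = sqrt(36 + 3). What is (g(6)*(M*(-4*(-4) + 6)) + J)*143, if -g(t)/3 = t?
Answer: 396396 + 143*sqrt(39) ≈ 3.9729e+5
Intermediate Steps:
g(t) = -3*t
J = sqrt(39) ≈ 6.2450
M = -7 (M = 1 - 8 = -7)
(g(6)*(M*(-4*(-4) + 6)) + J)*143 = ((-3*6)*(-7*(-4*(-4) + 6)) + sqrt(39))*143 = (-(-126)*(16 + 6) + sqrt(39))*143 = (-(-126)*22 + sqrt(39))*143 = (-18*(-154) + sqrt(39))*143 = (2772 + sqrt(39))*143 = 396396 + 143*sqrt(39)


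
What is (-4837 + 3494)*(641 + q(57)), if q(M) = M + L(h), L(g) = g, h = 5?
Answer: -944129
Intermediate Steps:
q(M) = 5 + M (q(M) = M + 5 = 5 + M)
(-4837 + 3494)*(641 + q(57)) = (-4837 + 3494)*(641 + (5 + 57)) = -1343*(641 + 62) = -1343*703 = -944129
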